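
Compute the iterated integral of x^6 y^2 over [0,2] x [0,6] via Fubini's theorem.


By Fubini's theorem, the double integral factors as a product of single integrals:
Step 1: integral_0^2 x^6 dx = [x^7/7] from 0 to 2
     = 2^7/7 = 18.285714
Step 2: integral_0^6 y^2 dy = [y^3/3] from 0 to 6
     = 6^3/3 = 72
Step 3: Double integral = 18.285714 * 72 = 1316.571429


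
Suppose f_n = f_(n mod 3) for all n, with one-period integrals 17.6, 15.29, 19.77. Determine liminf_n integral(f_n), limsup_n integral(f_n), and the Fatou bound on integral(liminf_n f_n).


The sequence (integral(f_n)) is periodic with period 3, repeating the values 17.6, 15.29, 19.77 indefinitely.
Step 1: For a periodic sequence, every tail (a_m, a_(m+1), ...) contains all 3 period values infinitely often.
Step 2: Hence inf of every tail = min of the period values = min(17.6, 15.29, 19.77) = 15.29.
        liminf_n integral(f_n) = sup over m of (inf of tail from m) = 15.29.
Step 3: Similarly sup of every tail = max of the period values = 19.77.
        limsup_n integral(f_n) = 19.77.
Step 4: Fatou's lemma: integral(liminf_n f_n) <= liminf_n integral(f_n) = 15.29.
        So the integral of the pointwise liminf is at most 15.29.


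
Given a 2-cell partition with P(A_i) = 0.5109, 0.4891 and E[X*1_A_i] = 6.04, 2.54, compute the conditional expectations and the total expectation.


For each cell A_i: E[X|A_i] = E[X*1_A_i] / P(A_i)
Step 1: E[X|A_1] = 6.04 / 0.5109 = 11.822274
Step 2: E[X|A_2] = 2.54 / 0.4891 = 5.193212
Verification: E[X] = sum E[X*1_A_i] = 6.04 + 2.54 = 8.58


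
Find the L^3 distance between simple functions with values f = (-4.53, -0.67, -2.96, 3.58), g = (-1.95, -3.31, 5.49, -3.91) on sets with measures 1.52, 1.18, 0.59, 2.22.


Step 1: Compute differences f_i - g_i:
  -4.53 - -1.95 = -2.58
  -0.67 - -3.31 = 2.64
  -2.96 - 5.49 = -8.45
  3.58 - -3.91 = 7.49
Step 2: Compute |diff|^3 * measure for each set:
  |-2.58|^3 * 1.52 = 17.173512 * 1.52 = 26.103738
  |2.64|^3 * 1.18 = 18.399744 * 1.18 = 21.711698
  |-8.45|^3 * 0.59 = 603.351125 * 0.59 = 355.977164
  |7.49|^3 * 2.22 = 420.189749 * 2.22 = 932.821243
Step 3: Sum = 1336.613843
Step 4: ||f-g||_3 = (1336.613843)^(1/3) = 11.015443


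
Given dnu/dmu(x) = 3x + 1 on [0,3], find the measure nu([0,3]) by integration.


nu(A) = integral_A (dnu/dmu) dmu = integral_0^3 (3x + 1) dx
Step 1: Antiderivative F(x) = (3/2)x^2 + 1x
Step 2: F(3) = (3/2)*3^2 + 1*3 = 13.5 + 3 = 16.5
Step 3: F(0) = (3/2)*0^2 + 1*0 = 0.0 + 0 = 0.0
Step 4: nu([0,3]) = F(3) - F(0) = 16.5 - 0.0 = 16.5


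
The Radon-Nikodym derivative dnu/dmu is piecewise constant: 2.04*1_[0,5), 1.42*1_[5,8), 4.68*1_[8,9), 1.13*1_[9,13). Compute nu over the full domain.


Integrate each piece of the Radon-Nikodym derivative:
Step 1: integral_0^5 2.04 dx = 2.04*(5-0) = 2.04*5 = 10.2
Step 2: integral_5^8 1.42 dx = 1.42*(8-5) = 1.42*3 = 4.26
Step 3: integral_8^9 4.68 dx = 4.68*(9-8) = 4.68*1 = 4.68
Step 4: integral_9^13 1.13 dx = 1.13*(13-9) = 1.13*4 = 4.52
Total: 10.2 + 4.26 + 4.68 + 4.52 = 23.66


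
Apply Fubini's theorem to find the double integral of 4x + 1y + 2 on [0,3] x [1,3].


By Fubini, integrate in x first, then y.
Step 1: Fix y, integrate over x in [0,3]:
  integral(4x + 1y + 2, x=0..3)
  = 4*(3^2 - 0^2)/2 + (1y + 2)*(3 - 0)
  = 18 + (1y + 2)*3
  = 18 + 3y + 6
  = 24 + 3y
Step 2: Integrate over y in [1,3]:
  integral(24 + 3y, y=1..3)
  = 24*2 + 3*(3^2 - 1^2)/2
  = 48 + 12
  = 60


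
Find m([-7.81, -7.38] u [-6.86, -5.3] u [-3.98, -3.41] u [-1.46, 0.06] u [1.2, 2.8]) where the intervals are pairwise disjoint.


For pairwise disjoint intervals, m(union) = sum of lengths.
= (-7.38 - -7.81) + (-5.3 - -6.86) + (-3.41 - -3.98) + (0.06 - -1.46) + (2.8 - 1.2)
= 0.43 + 1.56 + 0.57 + 1.52 + 1.6
= 5.68


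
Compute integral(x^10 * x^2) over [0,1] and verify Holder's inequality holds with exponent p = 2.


Step 1: Exact integral of f*g = integral(x^12, 0, 1) = 1/13
     = 0.076923
Step 2: Holder bound with p=2, q=2:
  ||f||_p = (integral x^20 dx)^(1/2) = (1/21)^(1/2) = 0.218218
  ||g||_q = (integral x^4 dx)^(1/2) = (1/5)^(1/2) = 0.447214
Step 3: Holder bound = ||f||_p * ||g||_q = 0.218218 * 0.447214 = 0.09759
Verification: 0.076923 <= 0.09759 (Holder holds)


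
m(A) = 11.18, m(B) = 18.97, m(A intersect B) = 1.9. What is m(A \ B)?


m(A \ B) = m(A) - m(A n B)
= 11.18 - 1.9
= 9.28


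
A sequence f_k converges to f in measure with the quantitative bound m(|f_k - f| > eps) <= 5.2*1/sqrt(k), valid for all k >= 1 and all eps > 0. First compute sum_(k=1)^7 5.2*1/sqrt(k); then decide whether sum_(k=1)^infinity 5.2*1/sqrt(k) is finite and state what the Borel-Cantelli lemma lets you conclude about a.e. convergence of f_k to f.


Step 1: List the terms 5.2*1/sqrt(k) for k = 1 to 7:
  k=1: 5.2
  k=2: 3.676955
  k=3: 3.002221
  k=4: 2.6
  k=5: 2.325511
  k=6: 2.122891
  k=7: 1.965415
Step 2: Partial sum = 5.2 + 3.676955 + 3.002221 + 2.6 + 2.325511 + 2.122891 + 1.965415
     = 20.892994
Step 3: The full series sum_(k>=1) 5.2*1/sqrt(k) diverges (p-series with p = 1/2 <= 1; a nonzero constant multiple of a divergent series diverges).
Step 4: The (first) Borel-Cantelli lemma requires a summable sequence of measures, so it does not apply here;
        from this bound alone no conclusion about a.e. convergence can be drawn (convergence in measure still
        gives an a.e.-convergent subsequence, but not a.e. convergence of the whole sequence).
Conclusion: series diverges; Borel-Cantelli is inconclusive about a.e. convergence of f_k.


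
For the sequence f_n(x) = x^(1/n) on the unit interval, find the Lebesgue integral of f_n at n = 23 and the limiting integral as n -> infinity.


At n = 23: f_23(x) = x^(1/23).
Step 1: integral(x^(1/23), 0, 1) = [x^(1/23+1) / (1/23+1)] from 0 to 1
     = 1 / (1/23 + 1) = 1 / ((23+1)/23) = 23/(23+1)
     = 23/24 = 0.958333
Step 2: As n -> infinity, f_n(x) = x^(1/n) -> 1 for x in (0,1], and f_n is increasing in n.
By MCT, lim_n integral(f_n) = integral(lim_n f_n) = integral(1, 0, 1) = 1.
Step 3: Verify convergence: 23/24 = 0.958333 -> 1


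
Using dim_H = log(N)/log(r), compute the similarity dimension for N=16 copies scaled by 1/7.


For a self-similar set with N copies scaled by 1/r:
dim_H = log(N)/log(r) = log(16)/log(7)
= 2.772589/1.94591
= 1.424829


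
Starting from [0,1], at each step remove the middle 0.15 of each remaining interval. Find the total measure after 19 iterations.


Step 1: At each step, fraction remaining = 1 - 0.15 = 0.85
Step 2: After 19 steps, measure = (0.85)^19
Result = 0.045599


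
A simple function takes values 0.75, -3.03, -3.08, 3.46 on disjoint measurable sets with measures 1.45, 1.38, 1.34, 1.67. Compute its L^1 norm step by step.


Step 1: Compute |f_i|^1 for each value:
  |0.75|^1 = 0.75
  |-3.03|^1 = 3.03
  |-3.08|^1 = 3.08
  |3.46|^1 = 3.46
Step 2: Multiply by measures and sum:
  0.75 * 1.45 = 1.0875
  3.03 * 1.38 = 4.1814
  3.08 * 1.34 = 4.1272
  3.46 * 1.67 = 5.7782
Sum = 1.0875 + 4.1814 + 4.1272 + 5.7782 = 15.1743
Step 3: Take the p-th root:
||f||_1 = (15.1743)^(1/1) = 15.1743


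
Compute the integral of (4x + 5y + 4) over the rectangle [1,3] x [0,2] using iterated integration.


By Fubini, integrate in x first, then y.
Step 1: Fix y, integrate over x in [1,3]:
  integral(4x + 5y + 4, x=1..3)
  = 4*(3^2 - 1^2)/2 + (5y + 4)*(3 - 1)
  = 16 + (5y + 4)*2
  = 16 + 10y + 8
  = 24 + 10y
Step 2: Integrate over y in [0,2]:
  integral(24 + 10y, y=0..2)
  = 24*2 + 10*(2^2 - 0^2)/2
  = 48 + 20
  = 68


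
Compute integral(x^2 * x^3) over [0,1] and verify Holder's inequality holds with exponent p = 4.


Step 1: Exact integral of f*g = integral(x^5, 0, 1) = 1/6
     = 0.166667
Step 2: Holder bound with p=4, q=1.333333:
  ||f||_p = (integral x^8 dx)^(1/4) = (1/9)^(1/4) = 0.57735
  ||g||_q = (integral x^4 dx)^(1/1.333333) = (1/5)^(1/1.333333) = 0.29907
Step 3: Holder bound = ||f||_p * ||g||_q = 0.57735 * 0.29907 = 0.172668
Verification: 0.166667 <= 0.172668 (Holder holds)


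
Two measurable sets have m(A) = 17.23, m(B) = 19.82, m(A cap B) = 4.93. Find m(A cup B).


By inclusion-exclusion: m(A u B) = m(A) + m(B) - m(A n B)
= 17.23 + 19.82 - 4.93
= 32.12


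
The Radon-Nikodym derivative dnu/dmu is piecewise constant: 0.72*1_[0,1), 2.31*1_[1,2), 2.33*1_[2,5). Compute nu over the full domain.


Integrate each piece of the Radon-Nikodym derivative:
Step 1: integral_0^1 0.72 dx = 0.72*(1-0) = 0.72*1 = 0.72
Step 2: integral_1^2 2.31 dx = 2.31*(2-1) = 2.31*1 = 2.31
Step 3: integral_2^5 2.33 dx = 2.33*(5-2) = 2.33*3 = 6.99
Total: 0.72 + 2.31 + 6.99 = 10.02


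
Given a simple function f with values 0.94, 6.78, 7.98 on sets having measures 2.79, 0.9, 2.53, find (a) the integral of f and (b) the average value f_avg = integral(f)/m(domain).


Step 1: Integral = sum(value_i * measure_i)
= 0.94*2.79 + 6.78*0.9 + 7.98*2.53
= 2.6226 + 6.102 + 20.1894
= 28.914
Step 2: Total measure of domain = 2.79 + 0.9 + 2.53 = 6.22
Step 3: Average value = 28.914 / 6.22 = 4.648553


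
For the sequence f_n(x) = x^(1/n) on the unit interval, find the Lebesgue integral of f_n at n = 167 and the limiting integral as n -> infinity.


At n = 167: f_167(x) = x^(1/167).
Step 1: integral(x^(1/167), 0, 1) = [x^(1/167+1) / (1/167+1)] from 0 to 1
     = 1 / (1/167 + 1) = 1 / ((167+1)/167) = 167/(167+1)
     = 167/168 = 0.994048
Step 2: As n -> infinity, f_n(x) = x^(1/n) -> 1 for x in (0,1], and f_n is increasing in n.
By MCT, lim_n integral(f_n) = integral(lim_n f_n) = integral(1, 0, 1) = 1.
Step 3: Verify convergence: 167/168 = 0.994048 -> 1


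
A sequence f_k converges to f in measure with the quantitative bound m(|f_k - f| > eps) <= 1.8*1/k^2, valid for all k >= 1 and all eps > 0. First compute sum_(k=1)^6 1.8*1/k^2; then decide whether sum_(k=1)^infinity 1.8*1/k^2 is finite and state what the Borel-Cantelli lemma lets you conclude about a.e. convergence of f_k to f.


Step 1: List the terms 1.8*1/k^2 for k = 1 to 6:
  k=1: 1.8
  k=2: 0.45
  k=3: 0.2
  k=4: 0.1125
  k=5: 0.072
  k=6: 0.05
Step 2: Partial sum = 1.8 + 0.45 + 0.2 + 0.1125 + 0.072 + 0.05
     = 2.6845
Step 3: The full series sum_(k>=1) 1.8*1/k^2 converges (p-series with p = 2 > 1; a constant multiple of a convergent series converges).
Step 4: Fix eps > 0. Since sum_k m(|f_k - f| > eps) < infinity, the Borel-Cantelli lemma gives
        m(limsup_k {|f_k - f| > eps}) = 0, i.e. for a.e. x, |f_k(x) - f(x)| <= eps for all large k.
        Applying this with eps = 1/j for j = 1, 2, ... and intersecting the countably many full-measure sets,
        for a.e. x we get limsup_k |f_k(x) - f(x)| <= 1/j for every j, hence f_k -> f almost everywhere.
Conclusion: series converges; Borel-Cantelli yields f_k -> f a.e.


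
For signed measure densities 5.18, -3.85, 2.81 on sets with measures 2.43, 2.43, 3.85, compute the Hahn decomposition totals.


Step 1: Compute signed measure on each set:
  Set 1: 5.18 * 2.43 = 12.5874
  Set 2: -3.85 * 2.43 = -9.3555
  Set 3: 2.81 * 3.85 = 10.8185
Step 2: Total signed measure = (12.5874) + (-9.3555) + (10.8185)
     = 14.0504
Step 3: Positive part mu+(X) = sum of positive contributions = 23.4059
Step 4: Negative part mu-(X) = |sum of negative contributions| = 9.3555


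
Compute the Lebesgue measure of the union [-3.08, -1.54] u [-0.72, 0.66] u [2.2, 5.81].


For pairwise disjoint intervals, m(union) = sum of lengths.
= (-1.54 - -3.08) + (0.66 - -0.72) + (5.81 - 2.2)
= 1.54 + 1.38 + 3.61
= 6.53


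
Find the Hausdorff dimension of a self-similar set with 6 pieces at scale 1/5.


For a self-similar set with N copies scaled by 1/r:
dim_H = log(N)/log(r) = log(6)/log(5)
= 1.791759/1.609438
= 1.113283


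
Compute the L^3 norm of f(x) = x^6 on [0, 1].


Step 1: ||f||_3 = (integral_0^1 |x^6|^3 dx)^(1/3)
     = (integral_0^1 x^18 dx)^(1/3)
Step 2: integral_0^1 x^18 dx = [x^19/(19)] from 0 to 1 = 1^19/19
     = 1/19 = 0.052632
Step 3: ||f||_3 = (0.052632)^(1/3) = 0.374756


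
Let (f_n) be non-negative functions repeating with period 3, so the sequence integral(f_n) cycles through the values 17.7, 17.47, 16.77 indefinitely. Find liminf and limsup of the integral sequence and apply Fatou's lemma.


The sequence (integral(f_n)) is periodic with period 3, repeating the values 17.7, 17.47, 16.77 indefinitely.
Step 1: For a periodic sequence, every tail (a_m, a_(m+1), ...) contains all 3 period values infinitely often.
Step 2: Hence inf of every tail = min of the period values = min(17.7, 17.47, 16.77) = 16.77.
        liminf_n integral(f_n) = sup over m of (inf of tail from m) = 16.77.
Step 3: Similarly sup of every tail = max of the period values = 17.7.
        limsup_n integral(f_n) = 17.7.
Step 4: Fatou's lemma: integral(liminf_n f_n) <= liminf_n integral(f_n) = 16.77.
        So the integral of the pointwise liminf is at most 16.77.


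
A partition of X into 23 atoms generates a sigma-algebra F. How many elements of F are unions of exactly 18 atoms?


Each element of F is a union of some subset of the 23 atoms.
Elements that are unions of exactly 18 atoms correspond to 18-element subsets of the 23 atoms.
Count = C(23, 18) = 23! / (18! * 5!) = 33649.


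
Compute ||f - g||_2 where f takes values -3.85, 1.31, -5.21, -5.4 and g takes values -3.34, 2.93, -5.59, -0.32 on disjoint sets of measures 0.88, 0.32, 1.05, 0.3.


Step 1: Compute differences f_i - g_i:
  -3.85 - -3.34 = -0.51
  1.31 - 2.93 = -1.62
  -5.21 - -5.59 = 0.38
  -5.4 - -0.32 = -5.08
Step 2: Compute |diff|^2 * measure for each set:
  |-0.51|^2 * 0.88 = 0.2601 * 0.88 = 0.228888
  |-1.62|^2 * 0.32 = 2.6244 * 0.32 = 0.839808
  |0.38|^2 * 1.05 = 0.1444 * 1.05 = 0.15162
  |-5.08|^2 * 0.3 = 25.8064 * 0.3 = 7.74192
Step 3: Sum = 8.962236
Step 4: ||f-g||_2 = (8.962236)^(1/2) = 2.993699


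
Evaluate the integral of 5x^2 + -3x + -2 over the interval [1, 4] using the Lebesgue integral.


The Lebesgue integral of a Riemann-integrable function agrees with the Riemann integral.
Antiderivative F(x) = (5/3)x^3 + (-3/2)x^2 + -2x
F(4) = (5/3)*4^3 + (-3/2)*4^2 + -2*4
     = (5/3)*64 + (-3/2)*16 + -2*4
     = 106.666667 + -24 + -8
     = 74.666667
F(1) = -1.833333
Integral = F(4) - F(1) = 74.666667 - -1.833333 = 76.5


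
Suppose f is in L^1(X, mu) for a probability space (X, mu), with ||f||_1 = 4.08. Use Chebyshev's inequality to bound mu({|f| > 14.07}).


Chebyshev/Markov inequality: mu(|f| > eps) <= (||f||_p / eps)^p
Step 1: ||f||_1 / eps = 4.08 / 14.07 = 0.289979
Step 2: Raise to power p = 1:
  (0.289979)^1 = 0.289979
Step 3: Therefore mu(|f| > 14.07) <= 0.289979


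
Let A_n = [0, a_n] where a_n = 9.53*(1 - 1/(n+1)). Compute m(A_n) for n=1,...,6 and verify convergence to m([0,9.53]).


By continuity of measure from below: if A_n increases to A, then m(A_n) -> m(A).
Here A = [0, 9.53], so m(A) = 9.53
Step 1: a_1 = 9.53*(1 - 1/2) = 4.765, m(A_1) = 4.765
Step 2: a_2 = 9.53*(1 - 1/3) = 6.3533, m(A_2) = 6.3533
Step 3: a_3 = 9.53*(1 - 1/4) = 7.1475, m(A_3) = 7.1475
Step 4: a_4 = 9.53*(1 - 1/5) = 7.624, m(A_4) = 7.624
Step 5: a_5 = 9.53*(1 - 1/6) = 7.9417, m(A_5) = 7.9417
Step 6: a_6 = 9.53*(1 - 1/7) = 8.1686, m(A_6) = 8.1686
Limit: m(A_n) -> m([0,9.53]) = 9.53


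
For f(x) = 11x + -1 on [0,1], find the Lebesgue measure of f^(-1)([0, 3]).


f^(-1)([0, 3]) = {x : 0 <= 11x + -1 <= 3}
Solving: (0 - -1)/11 <= x <= (3 - -1)/11
= [0.090909, 0.363636]
Intersecting with [0,1]: [0.090909, 0.363636]
Measure = 0.363636 - 0.090909 = 0.272727


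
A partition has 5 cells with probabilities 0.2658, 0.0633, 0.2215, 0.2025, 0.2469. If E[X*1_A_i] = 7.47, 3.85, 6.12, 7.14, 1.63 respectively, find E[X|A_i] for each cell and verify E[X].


For each cell A_i: E[X|A_i] = E[X*1_A_i] / P(A_i)
Step 1: E[X|A_1] = 7.47 / 0.2658 = 28.103837
Step 2: E[X|A_2] = 3.85 / 0.0633 = 60.821485
Step 3: E[X|A_3] = 6.12 / 0.2215 = 27.629797
Step 4: E[X|A_4] = 7.14 / 0.2025 = 35.259259
Step 5: E[X|A_5] = 1.63 / 0.2469 = 6.601863
Verification: E[X] = sum E[X*1_A_i] = 7.47 + 3.85 + 6.12 + 7.14 + 1.63 = 26.21


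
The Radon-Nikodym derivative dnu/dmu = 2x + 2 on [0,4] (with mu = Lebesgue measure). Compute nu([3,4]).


nu(A) = integral_A (dnu/dmu) dmu = integral_3^4 (2x + 2) dx
Step 1: Antiderivative F(x) = (2/2)x^2 + 2x
Step 2: F(4) = (2/2)*4^2 + 2*4 = 16 + 8 = 24
Step 3: F(3) = (2/2)*3^2 + 2*3 = 9 + 6 = 15
Step 4: nu([3,4]) = F(4) - F(3) = 24 - 15 = 9


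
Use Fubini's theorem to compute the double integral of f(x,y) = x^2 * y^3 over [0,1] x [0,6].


By Fubini's theorem, the double integral factors as a product of single integrals:
Step 1: integral_0^1 x^2 dx = [x^3/3] from 0 to 1
     = 1^3/3 = 0.333333
Step 2: integral_0^6 y^3 dy = [y^4/4] from 0 to 6
     = 6^4/4 = 324
Step 3: Double integral = 0.333333 * 324 = 108


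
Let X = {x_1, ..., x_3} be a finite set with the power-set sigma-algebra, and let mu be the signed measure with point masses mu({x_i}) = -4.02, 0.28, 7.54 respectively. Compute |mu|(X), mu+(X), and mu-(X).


Step 1: Every measurable set is a union of atoms (the cells / points), so a Hahn decomposition is
  obtained by grouping atoms by sign: P = union of atoms with mu > 0, N = union of the remaining atoms.
  Atoms in P (indices): 2, 3;  atoms in N (indices): 1
  Positive values: 0.28, 7.54
  Negative values: -4.02
Step 2: mu+(X) = mu(P) = sum of positive atom values = 7.82
Step 3: mu-(X) = -mu(N) = sum of |negative atom values| = 4.02
Step 4: |mu|(X) = mu+(X) + mu-(X) = 7.82 + 4.02 = 11.84


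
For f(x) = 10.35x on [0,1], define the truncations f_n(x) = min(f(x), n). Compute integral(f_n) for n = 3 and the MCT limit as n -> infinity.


f(x) = 10.35x on [0,1]; f_n(x) = min(10.35x, n). At n = 3:
Step 1: f(x) reaches 3 at x = 3/10.35 = 0.289855
Step 2: integral(f_3) = integral(10.35x, 0, 0.289855) + integral(3, 0.289855, 1)
       = 10.35*0.289855^2/2 + 3*(1 - 0.289855)
       = 0.434783 + 2.130435
       = 2.565217
Step 3: As n -> infinity, f_n increases to f, so by MCT integral(f_n) -> integral(f) = 10.35/2 = 5.175.
Convergence: integral(f_3) = 2.565217 -> 5.175 as n -> infinity


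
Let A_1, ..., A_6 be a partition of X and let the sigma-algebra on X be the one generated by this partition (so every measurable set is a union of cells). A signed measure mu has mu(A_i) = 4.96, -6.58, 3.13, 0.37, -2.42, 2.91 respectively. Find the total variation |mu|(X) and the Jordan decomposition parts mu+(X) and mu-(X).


Step 1: Every measurable set is a union of atoms (the cells / points), so a Hahn decomposition is
  obtained by grouping atoms by sign: P = union of atoms with mu > 0, N = union of the remaining atoms.
  Atoms in P (indices): 1, 3, 4, 6;  atoms in N (indices): 2, 5
  Positive values: 4.96, 3.13, 0.37, 2.91
  Negative values: -6.58, -2.42
Step 2: mu+(X) = mu(P) = sum of positive atom values = 11.37
Step 3: mu-(X) = -mu(N) = sum of |negative atom values| = 9
Step 4: |mu|(X) = mu+(X) + mu-(X) = 11.37 + 9 = 20.37


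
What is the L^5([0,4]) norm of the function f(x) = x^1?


Step 1: ||f||_5 = (integral_0^4 |x^1|^5 dx)^(1/5)
     = (integral_0^4 x^5 dx)^(1/5)
Step 2: integral_0^4 x^5 dx = [x^6/(6)] from 0 to 4 = 4^6/6
     = 4096/6 = 682.666667
Step 3: ||f||_5 = (682.666667)^(1/5) = 3.688432


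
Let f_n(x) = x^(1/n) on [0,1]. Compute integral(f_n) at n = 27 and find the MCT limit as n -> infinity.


At n = 27: f_27(x) = x^(1/27).
Step 1: integral(x^(1/27), 0, 1) = [x^(1/27+1) / (1/27+1)] from 0 to 1
     = 1 / (1/27 + 1) = 1 / ((27+1)/27) = 27/(27+1)
     = 27/28 = 0.964286
Step 2: As n -> infinity, f_n(x) = x^(1/n) -> 1 for x in (0,1], and f_n is increasing in n.
By MCT, lim_n integral(f_n) = integral(lim_n f_n) = integral(1, 0, 1) = 1.
Step 3: Verify convergence: 27/28 = 0.964286 -> 1


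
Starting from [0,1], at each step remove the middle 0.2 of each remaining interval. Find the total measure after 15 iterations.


Step 1: At each step, fraction remaining = 1 - 0.2 = 0.8
Step 2: After 15 steps, measure = (0.8)^15
Result = 0.035184


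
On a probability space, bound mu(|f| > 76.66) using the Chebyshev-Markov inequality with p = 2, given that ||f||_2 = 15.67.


Chebyshev/Markov inequality: mu(|f| > eps) <= (||f||_p / eps)^p
Step 1: ||f||_2 / eps = 15.67 / 76.66 = 0.204409
Step 2: Raise to power p = 2:
  (0.204409)^2 = 0.041783
Step 3: Therefore mu(|f| > 76.66) <= 0.041783


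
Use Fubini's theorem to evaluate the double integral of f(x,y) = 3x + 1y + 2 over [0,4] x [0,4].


By Fubini, integrate in x first, then y.
Step 1: Fix y, integrate over x in [0,4]:
  integral(3x + 1y + 2, x=0..4)
  = 3*(4^2 - 0^2)/2 + (1y + 2)*(4 - 0)
  = 24 + (1y + 2)*4
  = 24 + 4y + 8
  = 32 + 4y
Step 2: Integrate over y in [0,4]:
  integral(32 + 4y, y=0..4)
  = 32*4 + 4*(4^2 - 0^2)/2
  = 128 + 32
  = 160


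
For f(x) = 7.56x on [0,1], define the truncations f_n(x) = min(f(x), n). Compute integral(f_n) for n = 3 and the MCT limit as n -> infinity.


f(x) = 7.56x on [0,1]; f_n(x) = min(7.56x, n). At n = 3:
Step 1: f(x) reaches 3 at x = 3/7.56 = 0.396825
Step 2: integral(f_3) = integral(7.56x, 0, 0.396825) + integral(3, 0.396825, 1)
       = 7.56*0.396825^2/2 + 3*(1 - 0.396825)
       = 0.595238 + 1.809524
       = 2.404762
Step 3: As n -> infinity, f_n increases to f, so by MCT integral(f_n) -> integral(f) = 7.56/2 = 3.78.
Convergence: integral(f_3) = 2.404762 -> 3.78 as n -> infinity


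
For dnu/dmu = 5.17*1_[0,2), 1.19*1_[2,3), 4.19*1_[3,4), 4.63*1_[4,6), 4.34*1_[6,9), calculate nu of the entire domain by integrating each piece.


Integrate each piece of the Radon-Nikodym derivative:
Step 1: integral_0^2 5.17 dx = 5.17*(2-0) = 5.17*2 = 10.34
Step 2: integral_2^3 1.19 dx = 1.19*(3-2) = 1.19*1 = 1.19
Step 3: integral_3^4 4.19 dx = 4.19*(4-3) = 4.19*1 = 4.19
Step 4: integral_4^6 4.63 dx = 4.63*(6-4) = 4.63*2 = 9.26
Step 5: integral_6^9 4.34 dx = 4.34*(9-6) = 4.34*3 = 13.02
Total: 10.34 + 1.19 + 4.19 + 9.26 + 13.02 = 38


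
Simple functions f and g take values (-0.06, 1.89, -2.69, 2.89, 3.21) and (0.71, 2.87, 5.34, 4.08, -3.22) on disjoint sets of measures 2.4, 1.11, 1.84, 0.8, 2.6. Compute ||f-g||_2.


Step 1: Compute differences f_i - g_i:
  -0.06 - 0.71 = -0.77
  1.89 - 2.87 = -0.98
  -2.69 - 5.34 = -8.03
  2.89 - 4.08 = -1.19
  3.21 - -3.22 = 6.43
Step 2: Compute |diff|^2 * measure for each set:
  |-0.77|^2 * 2.4 = 0.5929 * 2.4 = 1.42296
  |-0.98|^2 * 1.11 = 0.9604 * 1.11 = 1.066044
  |-8.03|^2 * 1.84 = 64.4809 * 1.84 = 118.644856
  |-1.19|^2 * 0.8 = 1.4161 * 0.8 = 1.13288
  |6.43|^2 * 2.6 = 41.3449 * 2.6 = 107.49674
Step 3: Sum = 229.76348
Step 4: ||f-g||_2 = (229.76348)^(1/2) = 15.157951


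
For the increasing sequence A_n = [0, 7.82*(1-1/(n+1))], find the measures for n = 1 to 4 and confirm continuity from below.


By continuity of measure from below: if A_n increases to A, then m(A_n) -> m(A).
Here A = [0, 7.82], so m(A) = 7.82
Step 1: a_1 = 7.82*(1 - 1/2) = 3.91, m(A_1) = 3.91
Step 2: a_2 = 7.82*(1 - 1/3) = 5.2133, m(A_2) = 5.2133
Step 3: a_3 = 7.82*(1 - 1/4) = 5.865, m(A_3) = 5.865
Step 4: a_4 = 7.82*(1 - 1/5) = 6.256, m(A_4) = 6.256
Limit: m(A_n) -> m([0,7.82]) = 7.82


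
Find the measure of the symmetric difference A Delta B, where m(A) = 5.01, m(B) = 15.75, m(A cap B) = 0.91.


m(A Delta B) = m(A) + m(B) - 2*m(A n B)
= 5.01 + 15.75 - 2*0.91
= 5.01 + 15.75 - 1.82
= 18.94


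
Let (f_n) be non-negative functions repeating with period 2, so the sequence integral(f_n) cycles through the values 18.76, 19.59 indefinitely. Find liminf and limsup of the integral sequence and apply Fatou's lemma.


The sequence (integral(f_n)) is periodic with period 2, repeating the values 18.76, 19.59 indefinitely.
Step 1: For a periodic sequence, every tail (a_m, a_(m+1), ...) contains all 2 period values infinitely often.
Step 2: Hence inf of every tail = min of the period values = min(18.76, 19.59) = 18.76.
        liminf_n integral(f_n) = sup over m of (inf of tail from m) = 18.76.
Step 3: Similarly sup of every tail = max of the period values = 19.59.
        limsup_n integral(f_n) = 19.59.
Step 4: Fatou's lemma: integral(liminf_n f_n) <= liminf_n integral(f_n) = 18.76.
        So the integral of the pointwise liminf is at most 18.76.


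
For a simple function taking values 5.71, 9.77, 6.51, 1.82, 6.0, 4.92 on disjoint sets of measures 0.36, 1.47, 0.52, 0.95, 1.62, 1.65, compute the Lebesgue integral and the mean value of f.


Step 1: Integral = sum(value_i * measure_i)
= 5.71*0.36 + 9.77*1.47 + 6.51*0.52 + 1.82*0.95 + 6.0*1.62 + 4.92*1.65
= 2.0556 + 14.3619 + 3.3852 + 1.729 + 9.72 + 8.118
= 39.3697
Step 2: Total measure of domain = 0.36 + 1.47 + 0.52 + 0.95 + 1.62 + 1.65 = 6.57
Step 3: Average value = 39.3697 / 6.57 = 5.992344


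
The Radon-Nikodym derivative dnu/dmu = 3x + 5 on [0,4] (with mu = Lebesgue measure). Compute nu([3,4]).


nu(A) = integral_A (dnu/dmu) dmu = integral_3^4 (3x + 5) dx
Step 1: Antiderivative F(x) = (3/2)x^2 + 5x
Step 2: F(4) = (3/2)*4^2 + 5*4 = 24 + 20 = 44
Step 3: F(3) = (3/2)*3^2 + 5*3 = 13.5 + 15 = 28.5
Step 4: nu([3,4]) = F(4) - F(3) = 44 - 28.5 = 15.5


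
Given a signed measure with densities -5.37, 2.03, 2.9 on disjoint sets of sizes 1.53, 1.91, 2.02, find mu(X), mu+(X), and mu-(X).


Step 1: Compute signed measure on each set:
  Set 1: -5.37 * 1.53 = -8.2161
  Set 2: 2.03 * 1.91 = 3.8773
  Set 3: 2.9 * 2.02 = 5.858
Step 2: Total signed measure = (-8.2161) + (3.8773) + (5.858)
     = 1.5192
Step 3: Positive part mu+(X) = sum of positive contributions = 9.7353
Step 4: Negative part mu-(X) = |sum of negative contributions| = 8.2161


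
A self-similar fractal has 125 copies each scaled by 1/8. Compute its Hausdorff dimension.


For a self-similar set with N copies scaled by 1/r:
dim_H = log(N)/log(r) = log(125)/log(8)
= 4.828314/2.079442
= 2.321928


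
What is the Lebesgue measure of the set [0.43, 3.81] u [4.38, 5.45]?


For pairwise disjoint intervals, m(union) = sum of lengths.
= (3.81 - 0.43) + (5.45 - 4.38)
= 3.38 + 1.07
= 4.45


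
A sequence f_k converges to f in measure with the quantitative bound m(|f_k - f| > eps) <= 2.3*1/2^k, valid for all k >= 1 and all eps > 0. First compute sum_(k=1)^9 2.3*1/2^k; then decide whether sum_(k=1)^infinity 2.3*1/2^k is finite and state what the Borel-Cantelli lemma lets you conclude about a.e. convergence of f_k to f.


Step 1: List the terms 2.3*1/2^k for k = 1 to 9:
  k=1: 1.15
  k=2: 0.575
  k=3: 0.2875
  k=4: 0.14375
  k=5: 0.071875
  k=6: 0.035937
  k=7: 0.017969
  k=8: 0.008984
  k=9: 0.004492
Step 2: Partial sum = 1.15 + 0.575 + 0.2875 + 0.14375 + 0.071875 + 0.035937 + 0.017969 + 0.008984 + 0.004492
     = 2.295508
Step 3: The full series sum_(k>=1) 2.3*1/2^k converges (geometric series with ratio 1/2 < 1; a constant multiple of a convergent series converges).
Step 4: Fix eps > 0. Since sum_k m(|f_k - f| > eps) < infinity, the Borel-Cantelli lemma gives
        m(limsup_k {|f_k - f| > eps}) = 0, i.e. for a.e. x, |f_k(x) - f(x)| <= eps for all large k.
        Applying this with eps = 1/j for j = 1, 2, ... and intersecting the countably many full-measure sets,
        for a.e. x we get limsup_k |f_k(x) - f(x)| <= 1/j for every j, hence f_k -> f almost everywhere.
Conclusion: series converges; Borel-Cantelli yields f_k -> f a.e.


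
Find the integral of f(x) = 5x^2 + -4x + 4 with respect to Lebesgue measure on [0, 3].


The Lebesgue integral of a Riemann-integrable function agrees with the Riemann integral.
Antiderivative F(x) = (5/3)x^3 + (-4/2)x^2 + 4x
F(3) = (5/3)*3^3 + (-4/2)*3^2 + 4*3
     = (5/3)*27 + (-4/2)*9 + 4*3
     = 45 + -18 + 12
     = 39
F(0) = 0.0
Integral = F(3) - F(0) = 39 - 0.0 = 39


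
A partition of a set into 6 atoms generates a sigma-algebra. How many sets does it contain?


Each element of the sigma-algebra is a union of some subset of the 6 atoms.
The number of such subsets is 2^6 = 64.


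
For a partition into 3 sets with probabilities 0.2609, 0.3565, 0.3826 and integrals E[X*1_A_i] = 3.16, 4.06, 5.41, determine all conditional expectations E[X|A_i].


For each cell A_i: E[X|A_i] = E[X*1_A_i] / P(A_i)
Step 1: E[X|A_1] = 3.16 / 0.2609 = 12.11192
Step 2: E[X|A_2] = 4.06 / 0.3565 = 11.388499
Step 3: E[X|A_3] = 5.41 / 0.3826 = 14.140094
Verification: E[X] = sum E[X*1_A_i] = 3.16 + 4.06 + 5.41 = 12.63


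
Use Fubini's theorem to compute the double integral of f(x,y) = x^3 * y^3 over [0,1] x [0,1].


By Fubini's theorem, the double integral factors as a product of single integrals:
Step 1: integral_0^1 x^3 dx = [x^4/4] from 0 to 1
     = 1^4/4 = 0.25
Step 2: integral_0^1 y^3 dy = [y^4/4] from 0 to 1
     = 1^4/4 = 0.25
Step 3: Double integral = 0.25 * 0.25 = 0.0625


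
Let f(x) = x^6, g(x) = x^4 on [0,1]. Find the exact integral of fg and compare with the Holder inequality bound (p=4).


Step 1: Exact integral of f*g = integral(x^10, 0, 1) = 1/11
     = 0.090909
Step 2: Holder bound with p=4, q=1.333333:
  ||f||_p = (integral x^24 dx)^(1/4) = (1/25)^(1/4) = 0.447214
  ||g||_q = (integral x^5.333333 dx)^(1/1.333333) = (1/6.333333)^(1/1.333333) = 0.250482
Step 3: Holder bound = ||f||_p * ||g||_q = 0.447214 * 0.250482 = 0.112019
Verification: 0.090909 <= 0.112019 (Holder holds)


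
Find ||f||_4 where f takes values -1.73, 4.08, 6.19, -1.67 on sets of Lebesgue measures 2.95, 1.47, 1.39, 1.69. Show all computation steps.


Step 1: Compute |f_i|^4 for each value:
  |-1.73|^4 = 8.95745
  |4.08|^4 = 277.102633
  |6.19|^4 = 1468.123519
  |-1.67|^4 = 7.777963
Step 2: Multiply by measures and sum:
  8.95745 * 2.95 = 26.424479
  277.102633 * 1.47 = 407.34087
  1468.123519 * 1.39 = 2040.691692
  7.777963 * 1.69 = 13.144758
Sum = 26.424479 + 407.34087 + 2040.691692 + 13.144758 = 2487.601799
Step 3: Take the p-th root:
||f||_4 = (2487.601799)^(1/4) = 7.062285


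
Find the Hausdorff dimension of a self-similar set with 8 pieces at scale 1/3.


For a self-similar set with N copies scaled by 1/r:
dim_H = log(N)/log(r) = log(8)/log(3)
= 2.079442/1.098612
= 1.892789


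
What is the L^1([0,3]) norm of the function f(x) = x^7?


Step 1: ||f||_1 = (integral_0^3 |x^7|^1 dx)^(1/1)
     = (integral_0^3 x^7 dx)^(1/1)
Step 2: integral_0^3 x^7 dx = [x^8/(8)] from 0 to 3 = 3^8/8
     = 6561/8 = 820.125
Step 3: ||f||_1 = (820.125)^(1/1) = 820.125


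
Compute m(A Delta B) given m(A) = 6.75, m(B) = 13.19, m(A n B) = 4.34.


m(A Delta B) = m(A) + m(B) - 2*m(A n B)
= 6.75 + 13.19 - 2*4.34
= 6.75 + 13.19 - 8.68
= 11.26


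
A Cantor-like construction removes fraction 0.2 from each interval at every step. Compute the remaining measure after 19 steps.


Step 1: At each step, fraction remaining = 1 - 0.2 = 0.8
Step 2: After 19 steps, measure = (0.8)^19
Result = 0.014412


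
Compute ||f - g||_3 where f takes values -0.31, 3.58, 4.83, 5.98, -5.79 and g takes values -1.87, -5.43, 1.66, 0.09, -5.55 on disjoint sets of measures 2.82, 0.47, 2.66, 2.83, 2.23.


Step 1: Compute differences f_i - g_i:
  -0.31 - -1.87 = 1.56
  3.58 - -5.43 = 9.01
  4.83 - 1.66 = 3.17
  5.98 - 0.09 = 5.89
  -5.79 - -5.55 = -0.24
Step 2: Compute |diff|^3 * measure for each set:
  |1.56|^3 * 2.82 = 3.796416 * 2.82 = 10.705893
  |9.01|^3 * 0.47 = 731.432701 * 0.47 = 343.773369
  |3.17|^3 * 2.66 = 31.855013 * 2.66 = 84.734335
  |5.89|^3 * 2.83 = 204.336469 * 2.83 = 578.272207
  |-0.24|^3 * 2.23 = 0.013824 * 2.23 = 0.030828
Step 3: Sum = 1017.516632
Step 4: ||f-g||_3 = (1017.516632)^(1/3) = 10.058051


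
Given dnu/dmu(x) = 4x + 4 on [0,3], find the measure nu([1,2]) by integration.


nu(A) = integral_A (dnu/dmu) dmu = integral_1^2 (4x + 4) dx
Step 1: Antiderivative F(x) = (4/2)x^2 + 4x
Step 2: F(2) = (4/2)*2^2 + 4*2 = 8 + 8 = 16
Step 3: F(1) = (4/2)*1^2 + 4*1 = 2 + 4 = 6
Step 4: nu([1,2]) = F(2) - F(1) = 16 - 6 = 10


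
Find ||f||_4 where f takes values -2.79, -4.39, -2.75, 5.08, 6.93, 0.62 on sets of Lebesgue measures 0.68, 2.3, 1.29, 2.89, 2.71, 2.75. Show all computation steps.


Step 1: Compute |f_i|^4 for each value:
  |-2.79|^4 = 60.592213
  |-4.39|^4 = 371.413838
  |-2.75|^4 = 57.191406
  |5.08|^4 = 665.970281
  |6.93|^4 = 2306.39102
  |0.62|^4 = 0.147763
Step 2: Multiply by measures and sum:
  60.592213 * 0.68 = 41.202705
  371.413838 * 2.3 = 854.251828
  57.191406 * 1.29 = 73.776914
  665.970281 * 2.89 = 1924.654112
  2306.39102 * 2.71 = 6250.319664
  0.147763 * 2.75 = 0.406349
Sum = 41.202705 + 854.251828 + 73.776914 + 1924.654112 + 6250.319664 + 0.406349 = 9144.611573
Step 3: Take the p-th root:
||f||_4 = (9144.611573)^(1/4) = 9.77893


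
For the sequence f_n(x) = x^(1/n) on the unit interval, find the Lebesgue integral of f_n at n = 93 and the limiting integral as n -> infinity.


At n = 93: f_93(x) = x^(1/93).
Step 1: integral(x^(1/93), 0, 1) = [x^(1/93+1) / (1/93+1)] from 0 to 1
     = 1 / (1/93 + 1) = 1 / ((93+1)/93) = 93/(93+1)
     = 93/94 = 0.989362
Step 2: As n -> infinity, f_n(x) = x^(1/n) -> 1 for x in (0,1], and f_n is increasing in n.
By MCT, lim_n integral(f_n) = integral(lim_n f_n) = integral(1, 0, 1) = 1.
Step 3: Verify convergence: 93/94 = 0.989362 -> 1


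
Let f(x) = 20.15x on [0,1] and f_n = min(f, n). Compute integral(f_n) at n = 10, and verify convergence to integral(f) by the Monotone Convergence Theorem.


f(x) = 20.15x on [0,1]; f_n(x) = min(20.15x, n). At n = 10:
Step 1: f(x) reaches 10 at x = 10/20.15 = 0.496278
Step 2: integral(f_10) = integral(20.15x, 0, 0.496278) + integral(10, 0.496278, 1)
       = 20.15*0.496278^2/2 + 10*(1 - 0.496278)
       = 2.48139 + 5.037221
       = 7.51861
Step 3: As n -> infinity, f_n increases to f, so by MCT integral(f_n) -> integral(f) = 20.15/2 = 10.075.
Convergence: integral(f_10) = 7.51861 -> 10.075 as n -> infinity


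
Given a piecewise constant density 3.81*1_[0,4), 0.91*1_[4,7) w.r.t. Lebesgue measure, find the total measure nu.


Integrate each piece of the Radon-Nikodym derivative:
Step 1: integral_0^4 3.81 dx = 3.81*(4-0) = 3.81*4 = 15.24
Step 2: integral_4^7 0.91 dx = 0.91*(7-4) = 0.91*3 = 2.73
Total: 15.24 + 2.73 = 17.97


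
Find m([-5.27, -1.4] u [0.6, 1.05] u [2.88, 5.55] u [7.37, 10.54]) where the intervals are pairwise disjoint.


For pairwise disjoint intervals, m(union) = sum of lengths.
= (-1.4 - -5.27) + (1.05 - 0.6) + (5.55 - 2.88) + (10.54 - 7.37)
= 3.87 + 0.45 + 2.67 + 3.17
= 10.16


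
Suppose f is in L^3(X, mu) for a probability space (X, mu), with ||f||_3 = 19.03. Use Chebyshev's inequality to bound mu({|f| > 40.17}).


Chebyshev/Markov inequality: mu(|f| > eps) <= (||f||_p / eps)^p
Step 1: ||f||_3 / eps = 19.03 / 40.17 = 0.473737
Step 2: Raise to power p = 3:
  (0.473737)^3 = 0.106319
Step 3: Therefore mu(|f| > 40.17) <= 0.106319


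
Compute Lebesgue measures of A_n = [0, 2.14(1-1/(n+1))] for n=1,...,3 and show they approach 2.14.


By continuity of measure from below: if A_n increases to A, then m(A_n) -> m(A).
Here A = [0, 2.14], so m(A) = 2.14
Step 1: a_1 = 2.14*(1 - 1/2) = 1.07, m(A_1) = 1.07
Step 2: a_2 = 2.14*(1 - 1/3) = 1.4267, m(A_2) = 1.4267
Step 3: a_3 = 2.14*(1 - 1/4) = 1.605, m(A_3) = 1.605
Limit: m(A_n) -> m([0,2.14]) = 2.14


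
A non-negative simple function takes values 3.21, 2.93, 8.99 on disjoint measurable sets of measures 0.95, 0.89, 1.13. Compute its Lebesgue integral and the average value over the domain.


Step 1: Integral = sum(value_i * measure_i)
= 3.21*0.95 + 2.93*0.89 + 8.99*1.13
= 3.0495 + 2.6077 + 10.1587
= 15.8159
Step 2: Total measure of domain = 0.95 + 0.89 + 1.13 = 2.97
Step 3: Average value = 15.8159 / 2.97 = 5.325219


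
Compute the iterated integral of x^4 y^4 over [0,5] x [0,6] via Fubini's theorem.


By Fubini's theorem, the double integral factors as a product of single integrals:
Step 1: integral_0^5 x^4 dx = [x^5/5] from 0 to 5
     = 5^5/5 = 625
Step 2: integral_0^6 y^4 dy = [y^5/5] from 0 to 6
     = 6^5/5 = 1555.2
Step 3: Double integral = 625 * 1555.2 = 972000


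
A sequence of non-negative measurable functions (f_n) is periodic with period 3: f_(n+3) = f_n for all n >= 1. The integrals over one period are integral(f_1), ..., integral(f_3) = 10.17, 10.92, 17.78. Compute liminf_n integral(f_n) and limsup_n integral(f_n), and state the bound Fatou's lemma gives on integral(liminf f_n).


The sequence (integral(f_n)) is periodic with period 3, repeating the values 10.17, 10.92, 17.78 indefinitely.
Step 1: For a periodic sequence, every tail (a_m, a_(m+1), ...) contains all 3 period values infinitely often.
Step 2: Hence inf of every tail = min of the period values = min(10.17, 10.92, 17.78) = 10.17.
        liminf_n integral(f_n) = sup over m of (inf of tail from m) = 10.17.
Step 3: Similarly sup of every tail = max of the period values = 17.78.
        limsup_n integral(f_n) = 17.78.
Step 4: Fatou's lemma: integral(liminf_n f_n) <= liminf_n integral(f_n) = 10.17.
        So the integral of the pointwise liminf is at most 10.17.


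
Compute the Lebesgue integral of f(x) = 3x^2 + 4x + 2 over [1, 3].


The Lebesgue integral of a Riemann-integrable function agrees with the Riemann integral.
Antiderivative F(x) = (3/3)x^3 + (4/2)x^2 + 2x
F(3) = (3/3)*3^3 + (4/2)*3^2 + 2*3
     = (3/3)*27 + (4/2)*9 + 2*3
     = 27 + 18 + 6
     = 51
F(1) = 5
Integral = F(3) - F(1) = 51 - 5 = 46


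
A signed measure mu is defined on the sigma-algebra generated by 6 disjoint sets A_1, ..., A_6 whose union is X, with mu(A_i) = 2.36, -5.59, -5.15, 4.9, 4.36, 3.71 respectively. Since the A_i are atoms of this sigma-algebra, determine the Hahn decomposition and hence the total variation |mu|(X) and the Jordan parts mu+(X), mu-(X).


Step 1: Every measurable set is a union of atoms (the cells / points), so a Hahn decomposition is
  obtained by grouping atoms by sign: P = union of atoms with mu > 0, N = union of the remaining atoms.
  Atoms in P (indices): 1, 4, 5, 6;  atoms in N (indices): 2, 3
  Positive values: 2.36, 4.9, 4.36, 3.71
  Negative values: -5.59, -5.15
Step 2: mu+(X) = mu(P) = sum of positive atom values = 15.33
Step 3: mu-(X) = -mu(N) = sum of |negative atom values| = 10.74
Step 4: |mu|(X) = mu+(X) + mu-(X) = 15.33 + 10.74 = 26.07


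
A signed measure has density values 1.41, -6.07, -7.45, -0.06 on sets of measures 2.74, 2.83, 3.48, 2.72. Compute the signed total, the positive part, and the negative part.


Step 1: Compute signed measure on each set:
  Set 1: 1.41 * 2.74 = 3.8634
  Set 2: -6.07 * 2.83 = -17.1781
  Set 3: -7.45 * 3.48 = -25.926
  Set 4: -0.06 * 2.72 = -0.1632
Step 2: Total signed measure = (3.8634) + (-17.1781) + (-25.926) + (-0.1632)
     = -39.4039
Step 3: Positive part mu+(X) = sum of positive contributions = 3.8634
Step 4: Negative part mu-(X) = |sum of negative contributions| = 43.2673


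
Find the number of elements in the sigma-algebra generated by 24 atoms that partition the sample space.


Each element of the sigma-algebra is a union of some subset of the 24 atoms.
The number of such subsets is 2^24 = 16777216.


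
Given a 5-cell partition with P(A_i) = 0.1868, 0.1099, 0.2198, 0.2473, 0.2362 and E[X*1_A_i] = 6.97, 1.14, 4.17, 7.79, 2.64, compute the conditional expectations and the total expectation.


For each cell A_i: E[X|A_i] = E[X*1_A_i] / P(A_i)
Step 1: E[X|A_1] = 6.97 / 0.1868 = 37.312634
Step 2: E[X|A_2] = 1.14 / 0.1099 = 10.373066
Step 3: E[X|A_3] = 4.17 / 0.2198 = 18.971793
Step 4: E[X|A_4] = 7.79 / 0.2473 = 31.500202
Step 5: E[X|A_5] = 2.64 / 0.2362 = 11.176969
Verification: E[X] = sum E[X*1_A_i] = 6.97 + 1.14 + 4.17 + 7.79 + 2.64 = 22.71


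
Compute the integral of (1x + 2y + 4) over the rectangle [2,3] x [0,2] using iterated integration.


By Fubini, integrate in x first, then y.
Step 1: Fix y, integrate over x in [2,3]:
  integral(1x + 2y + 4, x=2..3)
  = 1*(3^2 - 2^2)/2 + (2y + 4)*(3 - 2)
  = 2.5 + (2y + 4)*1
  = 2.5 + 2y + 4
  = 6.5 + 2y
Step 2: Integrate over y in [0,2]:
  integral(6.5 + 2y, y=0..2)
  = 6.5*2 + 2*(2^2 - 0^2)/2
  = 13 + 4
  = 17


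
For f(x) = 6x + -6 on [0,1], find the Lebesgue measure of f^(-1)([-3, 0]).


f^(-1)([-3, 0]) = {x : -3 <= 6x + -6 <= 0}
Solving: (-3 - -6)/6 <= x <= (0 - -6)/6
= [0.5, 1]
Intersecting with [0,1]: [0.5, 1]
Measure = 1 - 0.5 = 0.5


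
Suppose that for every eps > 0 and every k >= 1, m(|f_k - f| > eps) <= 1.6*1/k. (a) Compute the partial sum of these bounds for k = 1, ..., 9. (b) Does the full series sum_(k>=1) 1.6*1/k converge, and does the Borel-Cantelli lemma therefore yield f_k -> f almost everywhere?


Step 1: List the terms 1.6*1/k for k = 1 to 9:
  k=1: 1.6
  k=2: 0.8
  k=3: 0.533333
  k=4: 0.4
  k=5: 0.32
  k=6: 0.266667
  k=7: 0.228571
  k=8: 0.2
  k=9: 0.177778
Step 2: Partial sum = 1.6 + 0.8 + 0.533333 + 0.4 + 0.32 + 0.266667 + 0.228571 + 0.2 + 0.177778
     = 4.526349
Step 3: The full series sum_(k>=1) 1.6*1/k diverges (harmonic series, p = 1; a nonzero constant multiple of a divergent series diverges).
Step 4: The (first) Borel-Cantelli lemma requires a summable sequence of measures, so it does not apply here;
        from this bound alone no conclusion about a.e. convergence can be drawn (convergence in measure still
        gives an a.e.-convergent subsequence, but not a.e. convergence of the whole sequence).
Conclusion: series diverges; Borel-Cantelli is inconclusive about a.e. convergence of f_k.
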